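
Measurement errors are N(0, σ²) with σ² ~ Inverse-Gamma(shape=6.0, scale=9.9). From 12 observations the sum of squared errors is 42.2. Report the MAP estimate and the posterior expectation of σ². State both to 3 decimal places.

MAP = 2.385; posterior mean = 2.818

Posterior: Inverse-Gamma(shape = 6.0+12/2 = 12.0, scale = 9.9+42.2/2 = 31.0).
Mode = β/(α+1) = 31.0/13.0 = 2.385.
Mean = β/(α−1) = 31.0/11.0 = 2.818.
The mean is pulled above the mode by the posterior's right skew.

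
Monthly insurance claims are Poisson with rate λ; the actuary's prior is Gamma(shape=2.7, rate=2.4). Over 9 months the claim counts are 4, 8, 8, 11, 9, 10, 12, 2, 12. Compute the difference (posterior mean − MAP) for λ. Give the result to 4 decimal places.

0.0877

Σ counts = 76. Posterior: Gamma(shape = 2.7+76 = 78.7, rate = 2.4+9 = 11.4).
Mode = (α−1)/β = 77.7/11.4 = 6.8158.
Mean = α/β = 78.7/11.4 = 6.9035.
Difference = 6.9035 − 6.8158 = 0.0877.
Right-skewed posterior ⇒ mode < mean.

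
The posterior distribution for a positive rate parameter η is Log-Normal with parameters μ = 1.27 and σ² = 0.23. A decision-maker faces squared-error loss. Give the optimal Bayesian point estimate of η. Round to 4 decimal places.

3.9948

Mode = exp(μ − σ²) = exp(1.04) = 2.8292.
Mean = exp(μ + σ²/2) = exp(1.385) = 3.9948.
Squared-error loss ⇒ the optimal estimator is the posterior mean.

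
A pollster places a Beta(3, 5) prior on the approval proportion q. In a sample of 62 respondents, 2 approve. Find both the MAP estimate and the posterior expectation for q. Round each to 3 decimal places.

MAP = 0.059, posterior mean = 0.071

Posterior: Beta(3+2, 5+60) = Beta(5, 65).
Mode = (5−1)/(5+65−2) = 4/68 = 0.059.
Mean = 5/(5+65) = 5/70 = 0.071.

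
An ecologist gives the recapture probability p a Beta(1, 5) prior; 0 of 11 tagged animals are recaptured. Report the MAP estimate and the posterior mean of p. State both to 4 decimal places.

MAP = 0.0000; posterior mean = 0.0588

Posterior: Beta(1+0, 5+11) = Beta(1, 16).
Since α = 1 ≤ 1 and β > 1, the Beta density is monotone decreasing on [0,1]; the mode is at 0.
Mean = 1/(1+16) = 0.0588.
The posterior is right-skewed, so the mean exceeds the mode.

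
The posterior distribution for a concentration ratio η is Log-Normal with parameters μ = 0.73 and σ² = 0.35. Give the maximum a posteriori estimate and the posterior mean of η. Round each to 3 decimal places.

MAP: 1.462. Posterior mean: 2.472.

Mode = exp(μ − σ²) = exp(0.38) = 1.462.
Mean = exp(μ + σ²/2) = exp(0.905) = 2.472.
The mean is pulled above the mode by the posterior's right skew.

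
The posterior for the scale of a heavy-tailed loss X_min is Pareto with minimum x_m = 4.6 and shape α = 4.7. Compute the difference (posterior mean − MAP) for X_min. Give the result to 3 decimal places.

The Pareto density is strictly decreasing on [x_m, ∞), so the mode is x_m = 4.600.
Mean = α·x_m/(α−1) = 4.7·4.6/3.7 = 5.843.
Difference = 5.843 − 4.600 = 1.243.
Right-skewed posterior ⇒ mode < mean.

1.243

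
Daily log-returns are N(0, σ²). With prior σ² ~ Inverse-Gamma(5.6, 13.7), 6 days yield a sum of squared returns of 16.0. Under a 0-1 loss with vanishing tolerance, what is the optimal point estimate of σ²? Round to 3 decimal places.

2.260

Posterior: Inverse-Gamma(shape = 5.6+6/2 = 8.6, scale = 13.7+16.0/2 = 21.7).
Mode = β/(α+1) = 21.7/9.6 = 2.260.
Mean = β/(α−1) = 21.7/7.6 = 2.855.
This is the posterior mode — the MAP estimate.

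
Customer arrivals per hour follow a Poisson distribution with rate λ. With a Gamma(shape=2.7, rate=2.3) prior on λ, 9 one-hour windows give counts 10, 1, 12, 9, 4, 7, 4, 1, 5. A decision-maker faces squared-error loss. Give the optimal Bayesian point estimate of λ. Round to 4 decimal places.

Σ counts = 53. Posterior: Gamma(shape = 2.7+53 = 55.7, rate = 2.3+9 = 11.3).
Mode = (α−1)/β = 54.7/11.3 = 4.8407.
Mean = α/β = 55.7/11.3 = 4.9292.
Squared-error loss ⇒ the optimal estimator is the posterior mean.

4.9292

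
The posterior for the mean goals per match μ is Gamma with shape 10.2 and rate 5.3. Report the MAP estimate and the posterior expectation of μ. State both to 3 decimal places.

Mode = (α−1)/β = 9.2/5.3 = 1.736.
Mean = α/β = 10.2/5.3 = 1.925.

MAP = 1.736, posterior mean = 1.925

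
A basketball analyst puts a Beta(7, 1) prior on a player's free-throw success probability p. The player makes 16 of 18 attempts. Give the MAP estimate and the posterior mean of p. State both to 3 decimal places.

Posterior: Beta(7+16, 1+2) = Beta(23, 3).
Mode = (23−1)/(23+3−2) = 22/24 = 0.917.
Mean = 23/(23+3) = 23/26 = 0.885.
The mean is pulled below the mode by the posterior's left skew.

MAP = 0.917, posterior mean = 0.885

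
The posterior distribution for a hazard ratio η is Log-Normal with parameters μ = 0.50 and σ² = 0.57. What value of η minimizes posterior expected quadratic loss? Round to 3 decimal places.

Mode = exp(μ − σ²) = exp(-0.07) = 0.932.
Mean = exp(μ + σ²/2) = exp(0.785) = 2.192.
Quadratic loss ⇒ the optimal estimator is the posterior mean.

2.192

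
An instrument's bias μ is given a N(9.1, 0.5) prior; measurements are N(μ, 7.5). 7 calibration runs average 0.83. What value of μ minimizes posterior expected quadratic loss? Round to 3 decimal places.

Posterior for μ is Normal. Precision-weighted mean: (1/0.5·9.1 + 7/7.5·0.83) / (1/0.5 + 7/7.5) = 6.469.
A Normal posterior is symmetric, so mode = mean.
Quadratic loss ⇒ the optimal estimator is the posterior mean.

6.469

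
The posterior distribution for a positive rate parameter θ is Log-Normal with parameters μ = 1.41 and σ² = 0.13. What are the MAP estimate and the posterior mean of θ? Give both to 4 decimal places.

Mode = exp(μ − σ²) = exp(1.28) = 3.5966.
Mean = exp(μ + σ²/2) = exp(1.475) = 4.3710.

MAP = 3.5966; posterior mean = 4.3710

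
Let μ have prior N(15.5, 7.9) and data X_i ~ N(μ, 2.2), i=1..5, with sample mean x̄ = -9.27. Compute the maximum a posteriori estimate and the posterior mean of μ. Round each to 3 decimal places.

Posterior for μ is Normal. Precision-weighted mean: (1/7.9·15.5 + 5/2.2·-9.27) / (1/7.9 + 5/2.2) = -7.963.
A Normal posterior is symmetric, so mode = mean.

MAP = -7.963, posterior mean = -7.963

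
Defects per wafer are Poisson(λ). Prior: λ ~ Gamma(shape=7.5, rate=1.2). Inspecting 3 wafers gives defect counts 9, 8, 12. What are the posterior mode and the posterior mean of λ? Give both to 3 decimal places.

MAP: 8.452. Posterior mean: 8.690.

Σ counts = 29. Posterior: Gamma(shape = 7.5+29 = 36.5, rate = 1.2+3 = 4.2).
Mode = (α−1)/β = 35.5/4.2 = 8.452.
Mean = α/β = 36.5/4.2 = 8.690.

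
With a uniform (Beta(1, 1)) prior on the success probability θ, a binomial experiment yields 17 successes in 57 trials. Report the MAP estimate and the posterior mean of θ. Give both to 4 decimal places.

θ_MAP = 0.2982, E[θ|data] = 0.3051

Posterior: Beta(1+17, 1+40) = Beta(18, 41).
Mode = (18−1)/(18+41−2) = 17/57 = 0.2982.
With a flat prior the MAP equals the MLE, 17/57.
Mean = 18/(18+41) = 18/59 = 0.3051.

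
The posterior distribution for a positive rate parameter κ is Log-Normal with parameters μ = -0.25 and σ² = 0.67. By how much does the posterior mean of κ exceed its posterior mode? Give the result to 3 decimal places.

0.690

Mode = exp(μ − σ²) = exp(-0.92) = 0.399.
Mean = exp(μ + σ²/2) = exp(0.085) = 1.089.
Difference = 1.089 − 0.399 = 0.690.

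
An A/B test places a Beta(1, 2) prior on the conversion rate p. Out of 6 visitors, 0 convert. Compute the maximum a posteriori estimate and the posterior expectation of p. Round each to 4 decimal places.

p_MAP = 0.0000, E[p|data] = 0.1111

Posterior: Beta(1+0, 2+6) = Beta(1, 8).
Since α = 1 ≤ 1 and β > 1, the Beta density is monotone decreasing on [0,1]; the mode is at 0.
Mean = 1/(1+8) = 0.1111.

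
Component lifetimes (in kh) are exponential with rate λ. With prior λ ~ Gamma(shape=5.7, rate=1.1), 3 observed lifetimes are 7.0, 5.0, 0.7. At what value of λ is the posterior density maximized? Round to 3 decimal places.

Σ times = 12.7. Posterior: Gamma(shape = 5.7+3 = 8.7, rate = 1.1+12.7 = 13.8).
Mode = (α−1)/β = 7.7/13.8 = 0.558.
Mean = α/β = 8.7/13.8 = 0.630.
This is the posterior mode — the MAP estimate.

0.558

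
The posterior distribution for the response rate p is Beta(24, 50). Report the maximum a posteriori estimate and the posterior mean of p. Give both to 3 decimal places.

MAP: 0.319. Posterior mean: 0.324.

Mode = (24−1)/(24+50−2) = 23/72 = 0.319.
Mean = 24/(24+50) = 24/74 = 0.324.
Right-skewed posterior ⇒ mode < mean.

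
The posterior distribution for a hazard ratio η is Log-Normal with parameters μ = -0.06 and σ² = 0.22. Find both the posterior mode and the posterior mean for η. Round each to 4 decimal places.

Mode = exp(μ − σ²) = exp(-0.28) = 0.7558.
Mean = exp(μ + σ²/2) = exp(0.050) = 1.0513.
Mean > mode: the posterior has a right tail.

posterior mode = 0.7558, posterior mean = 1.0513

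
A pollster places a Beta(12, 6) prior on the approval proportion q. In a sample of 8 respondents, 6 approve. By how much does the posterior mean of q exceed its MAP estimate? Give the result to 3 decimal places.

Posterior: Beta(12+6, 6+2) = Beta(18, 8).
Mode = (18−1)/(18+8−2) = 17/24 = 0.708.
Mean = 18/(18+8) = 18/26 = 0.692.
Difference = 0.692 − 0.708 = -0.016.
The posterior is left-skewed, so the mode exceeds the mean.

-0.016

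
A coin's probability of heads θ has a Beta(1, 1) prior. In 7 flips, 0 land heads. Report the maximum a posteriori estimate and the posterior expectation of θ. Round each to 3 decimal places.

maximum a posteriori estimate = 0.000, posterior expectation = 0.111

Posterior: Beta(1+0, 1+7) = Beta(1, 8).
Since α = 1 ≤ 1 and β > 1, the Beta density is monotone decreasing on [0,1]; the mode is at 0.
Mean = 1/(1+8) = 0.111.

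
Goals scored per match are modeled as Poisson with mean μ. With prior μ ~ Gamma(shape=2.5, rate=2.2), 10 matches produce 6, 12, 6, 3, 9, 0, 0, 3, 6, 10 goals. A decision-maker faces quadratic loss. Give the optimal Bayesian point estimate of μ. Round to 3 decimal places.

Σ counts = 55. Posterior: Gamma(shape = 2.5+55 = 57.5, rate = 2.2+10 = 12.2).
Mode = (α−1)/β = 56.5/12.2 = 4.631.
Mean = α/β = 57.5/12.2 = 4.713.
Quadratic loss ⇒ the optimal estimator is the posterior mean.

4.713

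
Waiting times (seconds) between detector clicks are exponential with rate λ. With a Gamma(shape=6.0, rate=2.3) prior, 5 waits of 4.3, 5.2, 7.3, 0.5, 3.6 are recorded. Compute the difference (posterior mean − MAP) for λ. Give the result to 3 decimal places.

Σ times = 20.9. Posterior: Gamma(shape = 6.0+5 = 11.0, rate = 2.3+20.9 = 23.2).
Mode = (α−1)/β = 10.0/23.2 = 0.431.
Mean = α/β = 11.0/23.2 = 0.474.
Difference = 0.474 − 0.431 = 0.043.
The mean is pulled above the mode by the posterior's right skew.

0.043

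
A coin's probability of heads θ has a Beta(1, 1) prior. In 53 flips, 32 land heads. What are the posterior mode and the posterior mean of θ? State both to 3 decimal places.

θ_MAP = 0.604, E[θ|data] = 0.600

Posterior: Beta(1+32, 1+21) = Beta(33, 22).
Mode = (33−1)/(33+22−2) = 32/53 = 0.604.
With a flat prior the MAP equals the MLE, 32/53.
Mean = 33/(33+22) = 33/55 = 0.600.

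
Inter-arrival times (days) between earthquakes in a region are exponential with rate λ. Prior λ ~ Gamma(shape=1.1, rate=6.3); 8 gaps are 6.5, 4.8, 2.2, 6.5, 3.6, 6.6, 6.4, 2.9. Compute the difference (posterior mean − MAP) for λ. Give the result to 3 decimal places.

0.022

Σ times = 39.5. Posterior: Gamma(shape = 1.1+8 = 9.1, rate = 6.3+39.5 = 45.8).
Mode = (α−1)/β = 8.1/45.8 = 0.177.
Mean = α/β = 9.1/45.8 = 0.199.
Difference = 0.199 − 0.177 = 0.022.
The mean is pulled above the mode by the posterior's right skew.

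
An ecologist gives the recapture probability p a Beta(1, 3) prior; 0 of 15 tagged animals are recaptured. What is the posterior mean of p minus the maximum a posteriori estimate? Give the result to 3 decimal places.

0.053

Posterior: Beta(1+0, 3+15) = Beta(1, 18).
Since α = 1 ≤ 1 and β > 1, the Beta density is monotone decreasing on [0,1]; the mode is at 0.
Mean = 1/(1+18) = 0.053.
Difference = 0.053 − 0.000 = 0.053.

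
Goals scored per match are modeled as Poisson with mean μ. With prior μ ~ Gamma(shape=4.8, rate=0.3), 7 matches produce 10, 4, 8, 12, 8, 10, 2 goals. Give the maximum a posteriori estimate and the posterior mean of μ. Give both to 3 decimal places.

μ_MAP = 7.918, E[μ|data] = 8.055

Σ counts = 54. Posterior: Gamma(shape = 4.8+54 = 58.8, rate = 0.3+7 = 7.3).
Mode = (α−1)/β = 57.8/7.3 = 7.918.
Mean = α/β = 58.8/7.3 = 8.055.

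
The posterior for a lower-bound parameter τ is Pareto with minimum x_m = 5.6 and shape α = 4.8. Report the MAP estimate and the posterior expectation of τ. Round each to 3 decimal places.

MAP estimate = 5.600, posterior expectation = 7.074

The Pareto density is strictly decreasing on [x_m, ∞), so the mode is x_m = 5.600.
Mean = α·x_m/(α−1) = 4.8·5.6/3.8 = 7.074.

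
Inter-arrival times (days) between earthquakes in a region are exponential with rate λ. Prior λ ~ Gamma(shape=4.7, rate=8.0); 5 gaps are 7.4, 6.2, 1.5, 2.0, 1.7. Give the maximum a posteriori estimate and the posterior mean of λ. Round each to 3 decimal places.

Σ times = 18.8. Posterior: Gamma(shape = 4.7+5 = 9.7, rate = 8.0+18.8 = 26.8).
Mode = (α−1)/β = 8.7/26.8 = 0.325.
Mean = α/β = 9.7/26.8 = 0.362.
The mean is pulled above the mode by the posterior's right skew.

MAP = 0.325; posterior mean = 0.362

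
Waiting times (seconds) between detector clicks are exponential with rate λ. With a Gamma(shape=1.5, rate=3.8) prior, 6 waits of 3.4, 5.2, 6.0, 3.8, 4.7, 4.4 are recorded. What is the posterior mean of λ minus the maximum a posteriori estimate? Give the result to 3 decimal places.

Σ times = 27.5. Posterior: Gamma(shape = 1.5+6 = 7.5, rate = 3.8+27.5 = 31.3).
Mode = (α−1)/β = 6.5/31.3 = 0.208.
Mean = α/β = 7.5/31.3 = 0.240.
Difference = 0.240 − 0.208 = 0.032.

0.032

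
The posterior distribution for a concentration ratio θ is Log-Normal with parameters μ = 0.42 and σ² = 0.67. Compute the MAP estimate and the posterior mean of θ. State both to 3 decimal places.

Mode = exp(μ − σ²) = exp(-0.25) = 0.779.
Mean = exp(μ + σ²/2) = exp(0.755) = 2.128.

MAP = 0.779; posterior mean = 2.128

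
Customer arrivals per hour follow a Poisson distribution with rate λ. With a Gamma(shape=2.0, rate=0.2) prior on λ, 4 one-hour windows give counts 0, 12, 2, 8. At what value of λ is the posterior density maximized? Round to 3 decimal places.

Σ counts = 22. Posterior: Gamma(shape = 2.0+22 = 24.0, rate = 0.2+4 = 4.2).
Mode = (α−1)/β = 23.0/4.2 = 5.476.
Mean = α/β = 24.0/4.2 = 5.714.
This is the posterior mode — the MAP estimate.

5.476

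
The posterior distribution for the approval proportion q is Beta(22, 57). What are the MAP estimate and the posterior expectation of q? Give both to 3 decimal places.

MAP estimate = 0.273, posterior expectation = 0.278

Mode = (22−1)/(22+57−2) = 21/77 = 0.273.
Mean = 22/(22+57) = 22/79 = 0.278.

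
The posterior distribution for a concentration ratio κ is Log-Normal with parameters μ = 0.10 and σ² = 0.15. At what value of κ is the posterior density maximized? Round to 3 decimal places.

0.951

Mode = exp(μ − σ²) = exp(-0.05) = 0.951.
Mean = exp(μ + σ²/2) = exp(0.175) = 1.191.
This is the posterior mode — the MAP estimate.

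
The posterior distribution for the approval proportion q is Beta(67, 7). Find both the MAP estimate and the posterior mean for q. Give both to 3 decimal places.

MAP: 0.917. Posterior mean: 0.905.

Mode = (67−1)/(67+7−2) = 66/72 = 0.917.
Mean = 67/(67+7) = 67/74 = 0.905.
The mean is pulled below the mode by the posterior's left skew.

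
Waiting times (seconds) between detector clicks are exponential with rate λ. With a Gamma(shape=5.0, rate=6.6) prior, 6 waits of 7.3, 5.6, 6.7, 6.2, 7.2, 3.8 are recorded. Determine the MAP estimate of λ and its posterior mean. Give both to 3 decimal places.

Σ times = 36.8. Posterior: Gamma(shape = 5.0+6 = 11.0, rate = 6.6+36.8 = 43.4).
Mode = (α−1)/β = 10.0/43.4 = 0.230.
Mean = α/β = 11.0/43.4 = 0.253.

MAP = 0.230, posterior mean = 0.253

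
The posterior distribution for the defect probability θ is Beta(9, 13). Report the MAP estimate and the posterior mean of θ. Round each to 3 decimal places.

Mode = (9−1)/(9+13−2) = 8/20 = 0.400.
Mean = 9/(9+13) = 9/22 = 0.409.
The posterior is right-skewed, so the mean exceeds the mode.

MAP = 0.400; posterior mean = 0.409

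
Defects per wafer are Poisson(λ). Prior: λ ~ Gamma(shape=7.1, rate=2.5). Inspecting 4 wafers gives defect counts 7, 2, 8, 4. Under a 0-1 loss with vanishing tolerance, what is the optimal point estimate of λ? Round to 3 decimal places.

Σ counts = 21. Posterior: Gamma(shape = 7.1+21 = 28.1, rate = 2.5+4 = 6.5).
Mode = (α−1)/β = 27.1/6.5 = 4.169.
Mean = α/β = 28.1/6.5 = 4.323.
This is the posterior mode — the MAP estimate.

4.169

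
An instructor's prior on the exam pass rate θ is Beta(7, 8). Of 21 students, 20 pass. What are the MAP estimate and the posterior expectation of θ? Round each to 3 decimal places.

Posterior: Beta(7+20, 8+1) = Beta(27, 9).
Mode = (27−1)/(27+9−2) = 26/34 = 0.765.
Mean = 27/(27+9) = 27/36 = 0.750.

MAP: 0.765. Posterior mean: 0.750.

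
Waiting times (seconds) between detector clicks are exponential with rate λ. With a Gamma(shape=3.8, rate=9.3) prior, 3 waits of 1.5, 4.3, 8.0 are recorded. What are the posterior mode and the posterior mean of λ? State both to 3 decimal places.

Σ times = 13.8. Posterior: Gamma(shape = 3.8+3 = 6.8, rate = 9.3+13.8 = 23.1).
Mode = (α−1)/β = 5.8/23.1 = 0.251.
Mean = α/β = 6.8/23.1 = 0.294.
The posterior is right-skewed, so the mean exceeds the mode.

MAP = 0.251, posterior mean = 0.294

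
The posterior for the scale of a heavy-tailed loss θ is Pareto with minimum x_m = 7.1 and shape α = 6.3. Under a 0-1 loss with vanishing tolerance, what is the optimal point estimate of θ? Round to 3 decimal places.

The Pareto density is strictly decreasing on [x_m, ∞), so the mode is x_m = 7.100.
Mean = α·x_m/(α−1) = 6.3·7.1/5.3 = 8.440.
This is the posterior mode — the MAP estimate.

7.100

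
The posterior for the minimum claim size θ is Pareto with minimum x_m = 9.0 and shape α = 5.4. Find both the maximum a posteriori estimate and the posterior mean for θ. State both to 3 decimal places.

θ_MAP = 9.000, E[θ|data] = 11.045

The Pareto density is strictly decreasing on [x_m, ∞), so the mode is x_m = 9.000.
Mean = α·x_m/(α−1) = 5.4·9.0/4.4 = 11.045.
The mean is pulled above the mode by the posterior's right skew.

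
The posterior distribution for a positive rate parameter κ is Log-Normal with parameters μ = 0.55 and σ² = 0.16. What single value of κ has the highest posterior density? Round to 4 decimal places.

Mode = exp(μ − σ²) = exp(0.39) = 1.4770.
Mean = exp(μ + σ²/2) = exp(0.630) = 1.8776.
This is the posterior mode — the MAP estimate.

1.4770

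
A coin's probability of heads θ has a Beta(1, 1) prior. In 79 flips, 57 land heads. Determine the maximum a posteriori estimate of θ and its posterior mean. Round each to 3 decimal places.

Posterior: Beta(1+57, 1+22) = Beta(58, 23).
Mode = (58−1)/(58+23−2) = 57/79 = 0.722.
With a flat prior the MAP equals the MLE, 57/79.
Mean = 58/(58+23) = 58/81 = 0.716.

θ_MAP = 0.722, E[θ|data] = 0.716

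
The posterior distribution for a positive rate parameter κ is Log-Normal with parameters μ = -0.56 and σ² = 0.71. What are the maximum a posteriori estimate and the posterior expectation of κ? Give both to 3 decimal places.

Mode = exp(μ − σ²) = exp(-1.27) = 0.281.
Mean = exp(μ + σ²/2) = exp(-0.205) = 0.815.
Mean > mode: the posterior has a right tail.

maximum a posteriori estimate = 0.281, posterior expectation = 0.815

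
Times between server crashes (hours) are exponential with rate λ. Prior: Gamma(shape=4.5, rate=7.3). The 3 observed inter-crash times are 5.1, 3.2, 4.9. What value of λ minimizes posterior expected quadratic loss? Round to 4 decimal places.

0.3659

Σ times = 13.2. Posterior: Gamma(shape = 4.5+3 = 7.5, rate = 7.3+13.2 = 20.5).
Mode = (α−1)/β = 6.5/20.5 = 0.3171.
Mean = α/β = 7.5/20.5 = 0.3659.
Quadratic loss ⇒ the optimal estimator is the posterior mean.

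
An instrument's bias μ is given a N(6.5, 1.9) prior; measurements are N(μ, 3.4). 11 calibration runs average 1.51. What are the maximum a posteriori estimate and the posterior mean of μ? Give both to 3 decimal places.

Posterior for μ is Normal. Precision-weighted mean: (1/1.9·6.5 + 11/3.4·1.51) / (1/1.9 + 11/3.4) = 2.208.
A Normal posterior is symmetric, so mode = mean.

MAP: 2.208. Posterior mean: 2.208.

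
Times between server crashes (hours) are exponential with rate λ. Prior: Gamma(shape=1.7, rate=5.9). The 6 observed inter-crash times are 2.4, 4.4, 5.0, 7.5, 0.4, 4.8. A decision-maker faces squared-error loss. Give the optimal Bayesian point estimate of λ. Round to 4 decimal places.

Σ times = 24.5. Posterior: Gamma(shape = 1.7+6 = 7.7, rate = 5.9+24.5 = 30.4).
Mode = (α−1)/β = 6.7/30.4 = 0.2204.
Mean = α/β = 7.7/30.4 = 0.2533.
Squared-error loss ⇒ the optimal estimator is the posterior mean.

0.2533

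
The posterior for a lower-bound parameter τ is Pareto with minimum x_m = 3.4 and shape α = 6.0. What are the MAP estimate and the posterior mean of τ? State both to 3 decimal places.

The Pareto density is strictly decreasing on [x_m, ∞), so the mode is x_m = 3.400.
Mean = α·x_m/(α−1) = 6.0·3.4/5.0 = 4.080.

MAP = 3.400, posterior mean = 4.080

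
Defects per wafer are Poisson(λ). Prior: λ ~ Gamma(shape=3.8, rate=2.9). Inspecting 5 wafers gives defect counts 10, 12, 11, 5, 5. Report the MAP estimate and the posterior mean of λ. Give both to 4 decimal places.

Σ counts = 43. Posterior: Gamma(shape = 3.8+43 = 46.8, rate = 2.9+5 = 7.9).
Mode = (α−1)/β = 45.8/7.9 = 5.7975.
Mean = α/β = 46.8/7.9 = 5.9241.
The posterior is right-skewed, so the mean exceeds the mode.

MAP = 5.7975; posterior mean = 5.9241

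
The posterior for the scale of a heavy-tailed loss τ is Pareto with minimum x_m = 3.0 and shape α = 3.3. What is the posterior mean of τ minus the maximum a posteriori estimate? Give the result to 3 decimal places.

The Pareto density is strictly decreasing on [x_m, ∞), so the mode is x_m = 3.000.
Mean = α·x_m/(α−1) = 3.3·3.0/2.3 = 4.304.
Difference = 4.304 − 3.000 = 1.304.
Mean > mode: the posterior has a right tail.

1.304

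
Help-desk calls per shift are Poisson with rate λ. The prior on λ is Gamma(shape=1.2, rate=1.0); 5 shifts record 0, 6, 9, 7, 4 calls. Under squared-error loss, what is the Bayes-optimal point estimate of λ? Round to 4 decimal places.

4.5333

Σ counts = 26. Posterior: Gamma(shape = 1.2+26 = 27.2, rate = 1.0+5 = 6.0).
Mode = (α−1)/β = 26.2/6.0 = 4.3667.
Mean = α/β = 27.2/6.0 = 4.5333.
Squared-error loss ⇒ the optimal estimator is the posterior mean.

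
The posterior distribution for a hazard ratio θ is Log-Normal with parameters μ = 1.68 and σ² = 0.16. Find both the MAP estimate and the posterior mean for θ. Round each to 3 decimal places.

Mode = exp(μ − σ²) = exp(1.52) = 4.572.
Mean = exp(μ + σ²/2) = exp(1.760) = 5.812.

MAP = 4.572, posterior mean = 5.812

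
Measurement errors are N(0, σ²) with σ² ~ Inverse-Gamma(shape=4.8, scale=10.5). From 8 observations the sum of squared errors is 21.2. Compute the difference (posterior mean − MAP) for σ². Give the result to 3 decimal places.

0.552

Posterior: Inverse-Gamma(shape = 4.8+8/2 = 8.8, scale = 10.5+21.2/2 = 21.1).
Mode = β/(α+1) = 21.1/9.8 = 2.153.
Mean = β/(α−1) = 21.1/7.8 = 2.705.
Difference = 2.705 − 2.153 = 0.552.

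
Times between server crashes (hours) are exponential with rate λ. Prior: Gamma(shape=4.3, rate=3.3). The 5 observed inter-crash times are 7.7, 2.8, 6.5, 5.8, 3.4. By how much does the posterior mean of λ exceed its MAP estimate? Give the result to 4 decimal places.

Σ times = 26.2. Posterior: Gamma(shape = 4.3+5 = 9.3, rate = 3.3+26.2 = 29.5).
Mode = (α−1)/β = 8.3/29.5 = 0.2814.
Mean = α/β = 9.3/29.5 = 0.3153.
Difference = 0.3153 − 0.2814 = 0.0339.
The posterior is right-skewed, so the mean exceeds the mode.

0.0339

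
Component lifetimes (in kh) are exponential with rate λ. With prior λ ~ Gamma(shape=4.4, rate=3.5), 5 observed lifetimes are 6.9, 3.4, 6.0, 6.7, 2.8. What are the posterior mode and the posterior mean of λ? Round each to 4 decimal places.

posterior mode = 0.2867, posterior mean = 0.3208

Σ times = 25.8. Posterior: Gamma(shape = 4.4+5 = 9.4, rate = 3.5+25.8 = 29.3).
Mode = (α−1)/β = 8.4/29.3 = 0.2867.
Mean = α/β = 9.4/29.3 = 0.3208.
Mean > mode: the posterior has a right tail.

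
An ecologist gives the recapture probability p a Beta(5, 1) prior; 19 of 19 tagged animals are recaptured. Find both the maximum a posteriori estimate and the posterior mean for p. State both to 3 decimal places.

Posterior: Beta(5+19, 1+0) = Beta(24, 1).
Since β = 1 ≤ 1 and α > 1, the Beta density is monotone increasing on [0,1]; the mode is at 1.
Mean = 24/(24+1) = 0.960.

MAP = 1.000; posterior mean = 0.960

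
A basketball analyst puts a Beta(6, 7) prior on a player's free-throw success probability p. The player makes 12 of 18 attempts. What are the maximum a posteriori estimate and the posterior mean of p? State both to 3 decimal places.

maximum a posteriori estimate = 0.586, posterior mean = 0.581

Posterior: Beta(6+12, 7+6) = Beta(18, 13).
Mode = (18−1)/(18+13−2) = 17/29 = 0.586.
Mean = 18/(18+13) = 18/31 = 0.581.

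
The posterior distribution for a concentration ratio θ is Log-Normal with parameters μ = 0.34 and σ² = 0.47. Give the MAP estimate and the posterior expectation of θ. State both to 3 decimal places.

MAP = 0.878, posterior mean = 1.777

Mode = exp(μ − σ²) = exp(-0.13) = 0.878.
Mean = exp(μ + σ²/2) = exp(0.575) = 1.777.
Right-skewed posterior ⇒ mode < mean.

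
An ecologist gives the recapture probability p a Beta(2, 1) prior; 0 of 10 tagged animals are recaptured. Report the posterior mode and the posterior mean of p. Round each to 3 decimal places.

p_MAP = 0.091, E[p|data] = 0.154

Posterior: Beta(2+0, 1+10) = Beta(2, 11).
Mode = (2−1)/(2+11−2) = 1/11 = 0.091.
Mean = 2/(2+11) = 2/13 = 0.154.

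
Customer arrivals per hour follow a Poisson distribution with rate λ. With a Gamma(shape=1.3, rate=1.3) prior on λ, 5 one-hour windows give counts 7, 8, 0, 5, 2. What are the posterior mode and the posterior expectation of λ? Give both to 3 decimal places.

MAP = 3.540, posterior mean = 3.698

Σ counts = 22. Posterior: Gamma(shape = 1.3+22 = 23.3, rate = 1.3+5 = 6.3).
Mode = (α−1)/β = 22.3/6.3 = 3.540.
Mean = α/β = 23.3/6.3 = 3.698.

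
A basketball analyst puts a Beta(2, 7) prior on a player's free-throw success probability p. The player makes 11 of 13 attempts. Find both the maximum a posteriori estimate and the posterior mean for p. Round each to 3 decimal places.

Posterior: Beta(2+11, 7+2) = Beta(13, 9).
Mode = (13−1)/(13+9−2) = 12/20 = 0.600.
Mean = 13/(13+9) = 13/22 = 0.591.

maximum a posteriori estimate = 0.600, posterior mean = 0.591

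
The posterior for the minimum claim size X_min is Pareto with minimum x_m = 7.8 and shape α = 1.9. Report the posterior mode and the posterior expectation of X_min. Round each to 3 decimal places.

MAP = 7.800, posterior mean = 16.467

The Pareto density is strictly decreasing on [x_m, ∞), so the mode is x_m = 7.800.
Mean = α·x_m/(α−1) = 1.9·7.8/0.9 = 16.467.
Mean > mode: the posterior has a right tail.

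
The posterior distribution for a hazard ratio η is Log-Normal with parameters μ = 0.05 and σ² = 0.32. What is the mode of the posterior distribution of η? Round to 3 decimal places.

Mode = exp(μ − σ²) = exp(-0.27) = 0.763.
Mean = exp(μ + σ²/2) = exp(0.210) = 1.234.
This is the posterior mode — the MAP estimate.

0.763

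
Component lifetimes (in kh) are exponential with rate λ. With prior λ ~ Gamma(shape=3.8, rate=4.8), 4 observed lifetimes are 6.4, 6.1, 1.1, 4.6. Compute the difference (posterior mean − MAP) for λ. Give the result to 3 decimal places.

Σ times = 18.2. Posterior: Gamma(shape = 3.8+4 = 7.8, rate = 4.8+18.2 = 23.0).
Mode = (α−1)/β = 6.8/23.0 = 0.296.
Mean = α/β = 7.8/23.0 = 0.339.
Difference = 0.339 − 0.296 = 0.043.
The mean is pulled above the mode by the posterior's right skew.

0.043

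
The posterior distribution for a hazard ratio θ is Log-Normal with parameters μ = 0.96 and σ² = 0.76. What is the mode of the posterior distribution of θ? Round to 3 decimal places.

Mode = exp(μ − σ²) = exp(0.20) = 1.221.
Mean = exp(μ + σ²/2) = exp(1.340) = 3.819.
This is the posterior mode — the MAP estimate.

1.221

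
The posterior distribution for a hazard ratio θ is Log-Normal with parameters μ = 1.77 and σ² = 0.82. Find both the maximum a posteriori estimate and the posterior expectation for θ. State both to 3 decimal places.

MAP = 2.586, posterior mean = 8.846

Mode = exp(μ − σ²) = exp(0.95) = 2.586.
Mean = exp(μ + σ²/2) = exp(2.180) = 8.846.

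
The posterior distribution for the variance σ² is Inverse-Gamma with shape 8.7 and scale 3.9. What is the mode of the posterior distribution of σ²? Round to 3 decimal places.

Mode = β/(α+1) = 3.9/9.7 = 0.402.
Mean = β/(α−1) = 3.9/7.7 = 0.506.
This is the posterior mode — the MAP estimate.

0.402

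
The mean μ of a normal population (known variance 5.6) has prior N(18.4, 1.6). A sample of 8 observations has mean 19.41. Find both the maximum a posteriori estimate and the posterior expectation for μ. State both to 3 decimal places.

MAP: 19.103. Posterior mean: 19.103.

Posterior for μ is Normal. Precision-weighted mean: (1/1.6·18.4 + 8/5.6·19.41) / (1/1.6 + 8/5.6) = 19.103.
A Normal posterior is symmetric, so mode = mean.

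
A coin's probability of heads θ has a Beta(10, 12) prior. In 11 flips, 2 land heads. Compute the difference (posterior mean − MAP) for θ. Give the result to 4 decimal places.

Posterior: Beta(10+2, 12+9) = Beta(12, 21).
Mode = (12−1)/(12+21−2) = 11/31 = 0.3548.
Mean = 12/(12+21) = 12/33 = 0.3636.
Difference = 0.3636 − 0.3548 = 0.0088.
Mean > mode: the posterior has a right tail.

0.0088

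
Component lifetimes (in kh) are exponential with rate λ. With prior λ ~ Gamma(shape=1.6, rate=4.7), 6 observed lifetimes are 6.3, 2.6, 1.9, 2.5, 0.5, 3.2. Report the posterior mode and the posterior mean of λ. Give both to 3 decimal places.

Σ times = 17.0. Posterior: Gamma(shape = 1.6+6 = 7.6, rate = 4.7+17.0 = 21.7).
Mode = (α−1)/β = 6.6/21.7 = 0.304.
Mean = α/β = 7.6/21.7 = 0.350.

MAP = 0.304; posterior mean = 0.350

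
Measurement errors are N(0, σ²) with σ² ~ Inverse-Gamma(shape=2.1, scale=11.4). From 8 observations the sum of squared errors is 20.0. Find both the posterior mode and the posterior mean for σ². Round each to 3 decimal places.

Posterior: Inverse-Gamma(shape = 2.1+8/2 = 6.1, scale = 11.4+20.0/2 = 21.4).
Mode = β/(α+1) = 21.4/7.1 = 3.014.
Mean = β/(α−1) = 21.4/5.1 = 4.196.

MAP = 3.014, posterior mean = 4.196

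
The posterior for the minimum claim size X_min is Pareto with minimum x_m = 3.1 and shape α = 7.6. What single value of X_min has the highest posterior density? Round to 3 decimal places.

3.100

The Pareto density is strictly decreasing on [x_m, ∞), so the mode is x_m = 3.100.
Mean = α·x_m/(α−1) = 7.6·3.1/6.6 = 3.570.
This is the posterior mode — the MAP estimate.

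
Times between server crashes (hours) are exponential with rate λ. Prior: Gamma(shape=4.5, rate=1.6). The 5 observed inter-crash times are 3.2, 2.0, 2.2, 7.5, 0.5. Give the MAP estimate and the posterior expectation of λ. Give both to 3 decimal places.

MAP: 0.500. Posterior mean: 0.559.

Σ times = 15.4. Posterior: Gamma(shape = 4.5+5 = 9.5, rate = 1.6+15.4 = 17.0).
Mode = (α−1)/β = 8.5/17.0 = 0.500.
Mean = α/β = 9.5/17.0 = 0.559.
The posterior is right-skewed, so the mean exceeds the mode.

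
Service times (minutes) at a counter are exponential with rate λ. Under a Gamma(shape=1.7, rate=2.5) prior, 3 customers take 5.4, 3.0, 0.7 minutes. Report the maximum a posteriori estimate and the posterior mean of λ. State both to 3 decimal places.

λ_MAP = 0.319, E[λ|data] = 0.405

Σ times = 9.1. Posterior: Gamma(shape = 1.7+3 = 4.7, rate = 2.5+9.1 = 11.6).
Mode = (α−1)/β = 3.7/11.6 = 0.319.
Mean = α/β = 4.7/11.6 = 0.405.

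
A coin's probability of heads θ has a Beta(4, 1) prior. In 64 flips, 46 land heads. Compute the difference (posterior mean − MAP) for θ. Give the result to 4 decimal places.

Posterior: Beta(4+46, 1+18) = Beta(50, 19).
Mode = (50−1)/(50+19−2) = 49/67 = 0.7313.
Mean = 50/(50+19) = 50/69 = 0.7246.
Difference = 0.7246 − 0.7313 = -0.0067.

-0.0067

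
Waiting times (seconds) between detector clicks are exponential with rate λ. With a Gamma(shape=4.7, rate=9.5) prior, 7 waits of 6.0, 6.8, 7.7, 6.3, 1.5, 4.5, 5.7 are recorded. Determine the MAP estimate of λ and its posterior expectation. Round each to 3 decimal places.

MAP: 0.223. Posterior mean: 0.244.

Σ times = 38.5. Posterior: Gamma(shape = 4.7+7 = 11.7, rate = 9.5+38.5 = 48.0).
Mode = (α−1)/β = 10.7/48.0 = 0.223.
Mean = α/β = 11.7/48.0 = 0.244.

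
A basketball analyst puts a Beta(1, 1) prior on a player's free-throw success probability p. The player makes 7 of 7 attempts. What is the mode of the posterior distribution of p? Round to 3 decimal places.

1.000

Posterior: Beta(1+7, 1+0) = Beta(8, 1).
Since β = 1 ≤ 1 and α > 1, the Beta density is monotone increasing on [0,1]; the mode is at 1.
Mean = 8/(8+1) = 0.889.
This is the posterior mode — the MAP estimate.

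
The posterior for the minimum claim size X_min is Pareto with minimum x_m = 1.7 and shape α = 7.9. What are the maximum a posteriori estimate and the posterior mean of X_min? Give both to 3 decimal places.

The Pareto density is strictly decreasing on [x_m, ∞), so the mode is x_m = 1.700.
Mean = α·x_m/(α−1) = 7.9·1.7/6.9 = 1.946.
Mean > mode: the posterior has a right tail.

MAP: 1.700. Posterior mean: 1.946.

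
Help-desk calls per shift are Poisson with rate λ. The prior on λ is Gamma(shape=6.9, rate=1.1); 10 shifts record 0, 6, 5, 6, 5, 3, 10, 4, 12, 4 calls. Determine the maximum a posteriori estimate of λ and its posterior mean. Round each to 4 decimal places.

maximum a posteriori estimate = 5.4865, posterior mean = 5.5766

Σ counts = 55. Posterior: Gamma(shape = 6.9+55 = 61.9, rate = 1.1+10 = 11.1).
Mode = (α−1)/β = 60.9/11.1 = 5.4865.
Mean = α/β = 61.9/11.1 = 5.5766.
Right-skewed posterior ⇒ mode < mean.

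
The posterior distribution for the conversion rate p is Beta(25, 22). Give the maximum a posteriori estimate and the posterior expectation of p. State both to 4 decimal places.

Mode = (25−1)/(25+22−2) = 24/45 = 0.5333.
Mean = 25/(25+22) = 25/47 = 0.5319.

MAP = 0.5333; posterior mean = 0.5319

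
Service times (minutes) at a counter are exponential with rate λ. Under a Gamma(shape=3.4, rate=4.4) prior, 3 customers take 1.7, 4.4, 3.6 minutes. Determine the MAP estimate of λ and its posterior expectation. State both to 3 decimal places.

Σ times = 9.7. Posterior: Gamma(shape = 3.4+3 = 6.4, rate = 4.4+9.7 = 14.1).
Mode = (α−1)/β = 5.4/14.1 = 0.383.
Mean = α/β = 6.4/14.1 = 0.454.

λ_MAP = 0.383, E[λ|data] = 0.454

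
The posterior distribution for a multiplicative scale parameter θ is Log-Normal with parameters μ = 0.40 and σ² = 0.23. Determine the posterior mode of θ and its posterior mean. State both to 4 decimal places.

MAP = 1.1853; posterior mean = 1.6736

Mode = exp(μ − σ²) = exp(0.17) = 1.1853.
Mean = exp(μ + σ²/2) = exp(0.515) = 1.6736.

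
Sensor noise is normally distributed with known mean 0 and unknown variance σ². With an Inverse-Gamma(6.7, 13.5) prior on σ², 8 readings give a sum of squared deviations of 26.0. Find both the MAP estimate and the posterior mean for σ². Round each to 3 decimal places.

MAP: 2.265. Posterior mean: 2.732.

Posterior: Inverse-Gamma(shape = 6.7+8/2 = 10.7, scale = 13.5+26.0/2 = 26.5).
Mode = β/(α+1) = 26.5/11.7 = 2.265.
Mean = β/(α−1) = 26.5/9.7 = 2.732.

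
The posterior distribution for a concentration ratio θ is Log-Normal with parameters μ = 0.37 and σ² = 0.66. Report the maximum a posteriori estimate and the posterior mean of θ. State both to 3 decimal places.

Mode = exp(μ − σ²) = exp(-0.29) = 0.748.
Mean = exp(μ + σ²/2) = exp(0.700) = 2.014.

MAP: 0.748. Posterior mean: 2.014.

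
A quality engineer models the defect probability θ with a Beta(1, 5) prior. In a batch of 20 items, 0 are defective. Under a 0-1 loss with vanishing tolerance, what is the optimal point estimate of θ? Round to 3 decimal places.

0.000

Posterior: Beta(1+0, 5+20) = Beta(1, 25).
Since α = 1 ≤ 1 and β > 1, the Beta density is monotone decreasing on [0,1]; the mode is at 0.
Mean = 1/(1+25) = 0.038.
This is the posterior mode — the MAP estimate.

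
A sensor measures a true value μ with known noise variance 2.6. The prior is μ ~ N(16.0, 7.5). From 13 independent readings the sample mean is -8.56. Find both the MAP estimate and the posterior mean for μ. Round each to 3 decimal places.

MAP = -7.922, posterior mean = -7.922

Posterior for μ is Normal. Precision-weighted mean: (1/7.5·16.0 + 13/2.6·-8.56) / (1/7.5 + 13/2.6) = -7.922.
A Normal posterior is symmetric, so mode = mean.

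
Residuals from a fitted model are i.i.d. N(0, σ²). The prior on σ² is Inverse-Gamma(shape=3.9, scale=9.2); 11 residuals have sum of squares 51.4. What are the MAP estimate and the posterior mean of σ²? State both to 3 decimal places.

Posterior: Inverse-Gamma(shape = 3.9+11/2 = 9.4, scale = 9.2+51.4/2 = 34.9).
Mode = β/(α+1) = 34.9/10.4 = 3.356.
Mean = β/(α−1) = 34.9/8.4 = 4.155.

MAP: 3.356. Posterior mean: 4.155.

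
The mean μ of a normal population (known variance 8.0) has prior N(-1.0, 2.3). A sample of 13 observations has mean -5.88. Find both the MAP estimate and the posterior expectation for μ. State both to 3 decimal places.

MAP = -4.850; posterior mean = -4.850

Posterior for μ is Normal. Precision-weighted mean: (1/2.3·-1.0 + 13/8.0·-5.88) / (1/2.3 + 13/8.0) = -4.850.
A Normal posterior is symmetric, so mode = mean.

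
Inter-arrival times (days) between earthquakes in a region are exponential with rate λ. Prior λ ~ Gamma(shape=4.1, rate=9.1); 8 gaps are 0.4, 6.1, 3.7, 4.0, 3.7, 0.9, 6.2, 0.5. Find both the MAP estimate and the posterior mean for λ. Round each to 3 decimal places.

MAP estimate = 0.321, posterior mean = 0.350

Σ times = 25.5. Posterior: Gamma(shape = 4.1+8 = 12.1, rate = 9.1+25.5 = 34.6).
Mode = (α−1)/β = 11.1/34.6 = 0.321.
Mean = α/β = 12.1/34.6 = 0.350.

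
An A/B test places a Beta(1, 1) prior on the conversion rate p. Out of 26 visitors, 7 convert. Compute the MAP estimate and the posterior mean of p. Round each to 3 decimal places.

Posterior: Beta(1+7, 1+19) = Beta(8, 20).
Mode = (8−1)/(8+20−2) = 7/26 = 0.269.
With a flat prior the MAP equals the MLE, 7/26.
Mean = 8/(8+20) = 8/28 = 0.286.

MAP = 0.269, posterior mean = 0.286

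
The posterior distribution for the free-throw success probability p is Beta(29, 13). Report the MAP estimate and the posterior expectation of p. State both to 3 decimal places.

p_MAP = 0.700, E[p|data] = 0.690

Mode = (29−1)/(29+13−2) = 28/40 = 0.700.
Mean = 29/(29+13) = 29/42 = 0.690.
The mean is pulled below the mode by the posterior's left skew.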